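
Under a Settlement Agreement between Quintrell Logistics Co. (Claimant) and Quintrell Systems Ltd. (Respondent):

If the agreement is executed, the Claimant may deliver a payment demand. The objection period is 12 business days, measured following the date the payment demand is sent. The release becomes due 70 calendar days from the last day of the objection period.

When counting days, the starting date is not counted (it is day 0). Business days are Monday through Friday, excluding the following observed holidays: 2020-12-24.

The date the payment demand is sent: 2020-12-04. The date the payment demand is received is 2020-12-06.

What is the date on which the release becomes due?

2021-03-02

The last day of the objection period: 12 business days after Friday, 2020-12-04, skipping weekends — Dec 7, Dec 8, Dec 9, Dec 10, …, Dec 18, Dec 21, Dec 22 — lands on Tuesday, 2020-12-22.
The date on which the release becomes due: 70 calendar days after 2020-12-22 is 2021-03-02.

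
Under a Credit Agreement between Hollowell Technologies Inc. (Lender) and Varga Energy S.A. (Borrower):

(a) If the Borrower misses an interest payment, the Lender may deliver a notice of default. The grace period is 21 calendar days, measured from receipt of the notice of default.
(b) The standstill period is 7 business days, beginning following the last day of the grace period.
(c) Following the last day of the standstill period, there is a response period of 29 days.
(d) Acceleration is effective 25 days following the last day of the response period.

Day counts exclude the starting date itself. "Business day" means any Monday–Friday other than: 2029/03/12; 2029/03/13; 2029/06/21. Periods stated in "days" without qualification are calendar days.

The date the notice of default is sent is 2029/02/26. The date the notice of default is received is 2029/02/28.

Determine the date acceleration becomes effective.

The last day of the grace period: 2029/02/28 + 21 days = 2029/03/21.
The last day of the standstill period: 7 business days after Wednesday, 2029/03/21, skipping weekends — Mar 22, Mar 23, Mar 26, Mar 27, Mar 28, Mar 29, Mar 30 — lands on Friday, 2029/03/30.
The last day of the response period: 2029/03/30 + 29 days = 2029/04/28.
The date acceleration becomes effective: 25 calendar days after 2029/04/28 is 2029/05/23.

2029/05/23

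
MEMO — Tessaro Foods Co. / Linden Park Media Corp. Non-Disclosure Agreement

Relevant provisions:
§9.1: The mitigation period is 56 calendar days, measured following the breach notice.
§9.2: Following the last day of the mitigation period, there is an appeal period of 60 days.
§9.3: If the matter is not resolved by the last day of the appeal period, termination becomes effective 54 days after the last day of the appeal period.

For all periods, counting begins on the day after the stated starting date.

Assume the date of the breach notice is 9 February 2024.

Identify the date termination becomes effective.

28 July 2024

Adding 56 calendar days to 9 February 2024 gives 5 April 2024, which is the last day of the mitigation period.
Adding 60 calendar days to 5 April 2024 gives 4 June 2024, which is the last day of the appeal period.
The date termination becomes effective: 54 calendar days after 4 June 2024 is 28 July 2024.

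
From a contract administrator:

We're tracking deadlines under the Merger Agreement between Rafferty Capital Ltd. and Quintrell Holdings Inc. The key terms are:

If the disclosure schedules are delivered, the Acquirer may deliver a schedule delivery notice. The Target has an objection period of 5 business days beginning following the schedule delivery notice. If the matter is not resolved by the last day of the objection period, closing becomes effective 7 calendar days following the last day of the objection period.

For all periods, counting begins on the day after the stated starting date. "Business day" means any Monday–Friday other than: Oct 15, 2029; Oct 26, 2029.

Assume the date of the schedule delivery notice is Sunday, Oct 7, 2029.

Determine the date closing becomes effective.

Oct 19, 2029

From Sunday, Oct 7, 2029, 5 business days (Oct 8, Oct 9, Oct 10, Oct 11, Oct 12, skipping weekends) brings us to Friday, Oct 12, 2029, which is the last day of the objection period.
The date closing becomes effective: Oct 12, 2029 + 7 days = Oct 19, 2029.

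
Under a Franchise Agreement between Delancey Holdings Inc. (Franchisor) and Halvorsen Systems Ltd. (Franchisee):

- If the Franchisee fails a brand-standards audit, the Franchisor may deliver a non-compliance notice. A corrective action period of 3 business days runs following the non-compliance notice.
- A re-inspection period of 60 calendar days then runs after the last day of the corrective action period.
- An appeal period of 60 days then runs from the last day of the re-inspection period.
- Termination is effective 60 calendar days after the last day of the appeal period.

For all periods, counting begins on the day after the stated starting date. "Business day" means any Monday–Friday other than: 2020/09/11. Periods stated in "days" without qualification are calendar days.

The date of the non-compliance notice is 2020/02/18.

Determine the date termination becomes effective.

The last day of the corrective action period: counting 3 business days from Tuesday, 2020/02/18 (Feb 19, Feb 20, Feb 21, skipping weekends) reaches Friday, 2020/02/21.
The last day of the re-inspection period: 60 calendar days after 2020/02/21 is 2020/04/21.
The last day of the appeal period: 60 calendar days after 2020/04/21 is 2020/06/20.
The date termination becomes effective: 2020/06/20 + 60 days = 2020/08/19.

2020/08/19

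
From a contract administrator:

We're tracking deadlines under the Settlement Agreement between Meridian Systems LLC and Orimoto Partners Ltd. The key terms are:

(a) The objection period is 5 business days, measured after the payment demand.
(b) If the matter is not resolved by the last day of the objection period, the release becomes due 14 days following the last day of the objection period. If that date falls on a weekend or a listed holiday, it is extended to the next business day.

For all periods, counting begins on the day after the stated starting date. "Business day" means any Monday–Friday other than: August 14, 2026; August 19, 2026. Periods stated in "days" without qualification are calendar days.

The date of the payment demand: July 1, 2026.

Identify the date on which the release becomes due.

July 22, 2026

The last day of the objection period: 5 business days after Wednesday, July 1, 2026, skipping weekends — Jul 2, Jul 3, Jul 6, Jul 7, Jul 8 — lands on Wednesday, July 8, 2026.
The date on which the release becomes due: 14 calendar days after July 8, 2026 is July 22, 2026. July 22, 2026 is a Wednesday and is not a listed holiday, so no roll-forward applies.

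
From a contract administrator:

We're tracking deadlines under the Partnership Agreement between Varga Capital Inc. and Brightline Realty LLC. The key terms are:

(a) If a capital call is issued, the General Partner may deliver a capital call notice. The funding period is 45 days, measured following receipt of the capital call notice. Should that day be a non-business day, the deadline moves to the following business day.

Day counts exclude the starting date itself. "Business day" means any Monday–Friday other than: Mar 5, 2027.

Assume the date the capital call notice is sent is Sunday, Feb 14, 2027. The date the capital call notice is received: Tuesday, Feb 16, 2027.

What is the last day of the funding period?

The last day of the funding period: 45 calendar days after Feb 16, 2027 is Apr 2, 2027. Apr 2, 2027 is a Friday and is not a listed holiday, so no roll-forward applies.

Apr 2, 2027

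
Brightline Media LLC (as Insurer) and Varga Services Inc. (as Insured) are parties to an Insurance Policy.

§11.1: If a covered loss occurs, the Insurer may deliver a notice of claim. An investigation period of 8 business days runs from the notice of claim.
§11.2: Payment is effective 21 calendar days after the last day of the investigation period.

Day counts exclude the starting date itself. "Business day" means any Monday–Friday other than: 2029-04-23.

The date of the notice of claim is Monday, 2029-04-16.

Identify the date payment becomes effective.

The last day of the investigation period: counting 8 business days from Monday, 2029-04-16 (Apr 17, Apr 18, Apr 19, Apr 20, Apr 24, Apr 25, Apr 26, Apr 27, skipping weekends and the listed holiday on Apr 23) reaches Friday, 2029-04-27.
The date payment becomes effective: 2029-04-27 + 21 days = 2029-05-18.

2029-05-18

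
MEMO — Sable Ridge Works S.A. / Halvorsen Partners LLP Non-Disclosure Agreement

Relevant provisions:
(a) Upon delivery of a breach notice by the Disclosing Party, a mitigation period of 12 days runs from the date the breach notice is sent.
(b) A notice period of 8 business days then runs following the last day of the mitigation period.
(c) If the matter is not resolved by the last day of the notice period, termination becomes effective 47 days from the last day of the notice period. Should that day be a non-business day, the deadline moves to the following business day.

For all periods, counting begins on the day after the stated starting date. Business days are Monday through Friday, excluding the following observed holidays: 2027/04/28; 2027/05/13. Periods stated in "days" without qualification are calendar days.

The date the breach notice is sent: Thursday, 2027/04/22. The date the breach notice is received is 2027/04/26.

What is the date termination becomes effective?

The last day of the mitigation period: 12 calendar days after 2027/04/22 is 2027/05/04.
The last day of the notice period: counting 8 business days from Tuesday, 2027/05/04 (May 5, May 6, May 7, May 10, May 11, May 12, May 14, May 17, skipping weekends and the listed holiday on May 13) reaches Monday, 2027/05/17.
The date termination becomes effective: 47 calendar days after 2027/05/17 is 2027/07/03. That falls on a Saturday, so it rolls to the next business day, Monday, 2027/07/05.

2027/07/05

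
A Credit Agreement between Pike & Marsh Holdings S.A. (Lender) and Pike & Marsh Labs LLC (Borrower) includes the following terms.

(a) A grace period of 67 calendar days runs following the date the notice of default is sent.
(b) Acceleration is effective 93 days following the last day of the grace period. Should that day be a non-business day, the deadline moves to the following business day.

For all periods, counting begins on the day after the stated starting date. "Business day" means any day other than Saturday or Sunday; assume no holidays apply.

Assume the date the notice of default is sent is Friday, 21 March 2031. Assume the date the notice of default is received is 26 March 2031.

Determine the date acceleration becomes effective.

28 August 2031

The last day of the grace period: 67 calendar days after 21 March 2031 is 27 May 2031.
Adding 93 calendar days to 27 May 2031 gives 28 August 2031, which is the date acceleration becomes effective. 28 August 2031 is a Thursday, so no roll-forward applies.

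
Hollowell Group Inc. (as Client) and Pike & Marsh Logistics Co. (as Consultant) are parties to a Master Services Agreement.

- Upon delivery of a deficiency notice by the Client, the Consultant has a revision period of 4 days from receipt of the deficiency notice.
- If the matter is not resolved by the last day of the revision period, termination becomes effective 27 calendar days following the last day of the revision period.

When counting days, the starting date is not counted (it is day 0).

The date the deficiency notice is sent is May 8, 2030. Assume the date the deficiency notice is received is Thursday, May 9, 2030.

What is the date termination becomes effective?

June 9, 2030

Adding 4 calendar days to May 9, 2030 gives May 13, 2030, which is the last day of the revision period.
The date termination becomes effective: 27 calendar days after May 13, 2030 is June 9, 2030.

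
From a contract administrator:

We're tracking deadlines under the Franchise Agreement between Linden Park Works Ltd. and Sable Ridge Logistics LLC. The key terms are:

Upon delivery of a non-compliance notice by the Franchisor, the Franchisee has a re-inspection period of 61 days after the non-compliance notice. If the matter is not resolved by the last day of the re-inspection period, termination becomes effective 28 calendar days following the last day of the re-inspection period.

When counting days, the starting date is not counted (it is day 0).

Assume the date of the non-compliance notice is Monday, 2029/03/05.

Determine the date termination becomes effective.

2029/06/02

Adding 61 calendar days to 2029/03/05 gives 2029/05/05, which is the last day of the re-inspection period.
Adding 28 calendar days to 2029/05/05 gives 2029/06/02, which is the date termination becomes effective.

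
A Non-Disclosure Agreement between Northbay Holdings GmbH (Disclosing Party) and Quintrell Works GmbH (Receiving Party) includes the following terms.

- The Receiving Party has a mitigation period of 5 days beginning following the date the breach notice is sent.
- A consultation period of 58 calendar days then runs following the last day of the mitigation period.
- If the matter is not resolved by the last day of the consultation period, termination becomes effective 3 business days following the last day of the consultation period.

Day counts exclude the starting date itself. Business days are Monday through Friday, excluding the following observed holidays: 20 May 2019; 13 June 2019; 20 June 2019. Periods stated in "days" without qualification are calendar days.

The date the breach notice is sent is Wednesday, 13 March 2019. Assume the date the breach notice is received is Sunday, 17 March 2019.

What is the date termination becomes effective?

Adding 5 calendar days to 13 March 2019 gives 18 March 2019, which is the last day of the mitigation period.
The last day of the consultation period: 58 calendar days after 18 March 2019 is 15 May 2019.
The date termination becomes effective: 3 business days after Wednesday, 15 May 2019, skipping weekends and the listed holiday on May 20 — May 16, May 17, May 21 — lands on Tuesday, 21 May 2019.

21 May 2019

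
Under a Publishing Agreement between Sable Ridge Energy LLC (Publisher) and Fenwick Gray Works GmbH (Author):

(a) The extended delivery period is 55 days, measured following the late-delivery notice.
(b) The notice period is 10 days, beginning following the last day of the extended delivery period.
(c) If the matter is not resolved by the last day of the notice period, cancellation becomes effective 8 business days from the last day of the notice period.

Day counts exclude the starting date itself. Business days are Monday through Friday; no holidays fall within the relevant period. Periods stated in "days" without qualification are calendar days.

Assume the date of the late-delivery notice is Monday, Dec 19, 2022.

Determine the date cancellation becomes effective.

Mar 6, 2023

The last day of the extended delivery period: Dec 19, 2022 + 55 days = Feb 12, 2023.
The last day of the notice period: Feb 12, 2023 + 10 days = Feb 22, 2023.
The date cancellation becomes effective: counting 8 business days from Wednesday, Feb 22, 2023 (Feb 23, Feb 24, Feb 27, Feb 28, Mar 1, Mar 2, Mar 3, Mar 6, skipping weekends) reaches Monday, Mar 6, 2023.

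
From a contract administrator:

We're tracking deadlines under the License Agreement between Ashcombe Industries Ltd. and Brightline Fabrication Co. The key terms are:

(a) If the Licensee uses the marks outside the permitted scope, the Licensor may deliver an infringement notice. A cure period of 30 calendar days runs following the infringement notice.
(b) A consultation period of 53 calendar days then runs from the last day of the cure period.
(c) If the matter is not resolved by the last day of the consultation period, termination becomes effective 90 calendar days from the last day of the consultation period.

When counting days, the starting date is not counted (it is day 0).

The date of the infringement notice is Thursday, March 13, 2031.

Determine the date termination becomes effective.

The last day of the cure period: 30 calendar days after March 13, 2031 is April 12, 2031.
Adding 53 calendar days to April 12, 2031 gives June 4, 2031, which is the last day of the consultation period.
The date termination becomes effective: 90 calendar days after June 4, 2031 is September 2, 2031.

September 2, 2031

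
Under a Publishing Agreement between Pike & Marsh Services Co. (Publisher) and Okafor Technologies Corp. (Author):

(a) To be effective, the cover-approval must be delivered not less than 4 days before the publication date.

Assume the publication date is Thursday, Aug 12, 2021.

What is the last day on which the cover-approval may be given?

Aug 12, 2021 minus 4 days is Aug 8, 2021.

Aug 8, 2021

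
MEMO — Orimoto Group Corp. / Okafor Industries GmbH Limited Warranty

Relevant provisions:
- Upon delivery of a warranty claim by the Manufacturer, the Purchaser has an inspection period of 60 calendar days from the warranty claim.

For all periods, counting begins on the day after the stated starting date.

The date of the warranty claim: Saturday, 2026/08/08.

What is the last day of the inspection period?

Adding 60 calendar days to 2026/08/08 gives 2026/10/07, which is the last day of the inspection period.

2026/10/07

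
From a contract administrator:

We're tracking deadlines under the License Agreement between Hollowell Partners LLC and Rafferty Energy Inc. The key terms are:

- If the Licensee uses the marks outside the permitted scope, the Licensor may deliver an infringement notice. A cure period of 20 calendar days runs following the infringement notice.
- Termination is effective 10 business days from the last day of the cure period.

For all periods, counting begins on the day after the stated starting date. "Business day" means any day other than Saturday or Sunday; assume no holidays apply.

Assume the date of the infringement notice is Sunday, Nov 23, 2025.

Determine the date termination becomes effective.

The last day of the cure period: 20 calendar days after Nov 23, 2025 is Dec 13, 2025.
The date termination becomes effective: 10 business days after Saturday, Dec 13, 2025, skipping weekends — Dec 15, Dec 16, Dec 17, Dec 18, Dec 19, Dec 22, Dec 23, Dec 24, Dec 25, Dec 26 — lands on Friday, Dec 26, 2025.

Dec 26, 2025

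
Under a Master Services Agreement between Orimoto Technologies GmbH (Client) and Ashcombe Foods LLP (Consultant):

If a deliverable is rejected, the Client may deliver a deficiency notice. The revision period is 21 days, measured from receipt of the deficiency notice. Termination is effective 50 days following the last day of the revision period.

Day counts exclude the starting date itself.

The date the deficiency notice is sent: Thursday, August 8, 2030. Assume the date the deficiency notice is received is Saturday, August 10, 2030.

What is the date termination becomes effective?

Adding 21 calendar days to August 10, 2030 gives August 31, 2030, which is the last day of the revision period.
Adding 50 calendar days to August 31, 2030 gives October 20, 2030, which is the date termination becomes effective.

October 20, 2030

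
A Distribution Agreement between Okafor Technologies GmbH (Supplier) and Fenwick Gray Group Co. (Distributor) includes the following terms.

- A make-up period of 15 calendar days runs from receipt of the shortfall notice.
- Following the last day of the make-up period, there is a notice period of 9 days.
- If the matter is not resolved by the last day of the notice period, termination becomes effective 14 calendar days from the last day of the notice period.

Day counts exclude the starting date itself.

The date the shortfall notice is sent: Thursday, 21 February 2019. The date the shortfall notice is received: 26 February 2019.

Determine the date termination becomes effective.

The last day of the make-up period: 26 February 2019 + 15 days = 13 March 2019.
Adding 9 calendar days to 13 March 2019 gives 22 March 2019, which is the last day of the notice period.
Adding 14 calendar days to 22 March 2019 gives 5 April 2019, which is the date termination becomes effective.

5 April 2019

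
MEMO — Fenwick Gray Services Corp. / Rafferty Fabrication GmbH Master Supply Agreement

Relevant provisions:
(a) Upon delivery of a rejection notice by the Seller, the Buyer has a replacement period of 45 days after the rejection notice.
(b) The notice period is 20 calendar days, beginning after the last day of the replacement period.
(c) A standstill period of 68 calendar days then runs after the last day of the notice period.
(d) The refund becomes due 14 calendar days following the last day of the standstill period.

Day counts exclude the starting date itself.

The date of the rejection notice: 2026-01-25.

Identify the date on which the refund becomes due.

2026-06-21

The last day of the replacement period: 45 calendar days after 2026-01-25 is 2026-03-11.
The last day of the notice period: 20 calendar days after 2026-03-11 is 2026-03-31.
Adding 68 calendar days to 2026-03-31 gives 2026-06-07, which is the last day of the standstill period.
The date on which the refund becomes due: 2026-06-07 + 14 days = 2026-06-21.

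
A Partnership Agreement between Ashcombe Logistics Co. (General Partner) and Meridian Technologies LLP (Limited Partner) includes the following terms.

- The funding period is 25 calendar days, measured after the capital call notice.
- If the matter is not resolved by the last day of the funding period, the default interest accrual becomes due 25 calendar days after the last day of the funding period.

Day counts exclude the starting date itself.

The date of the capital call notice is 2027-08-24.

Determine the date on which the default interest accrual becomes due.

The last day of the funding period: 25 calendar days after 2027-08-24 is 2027-09-18.
The date on which the default interest accrual becomes due: 2027-09-18 + 25 days = 2027-10-13.

2027-10-13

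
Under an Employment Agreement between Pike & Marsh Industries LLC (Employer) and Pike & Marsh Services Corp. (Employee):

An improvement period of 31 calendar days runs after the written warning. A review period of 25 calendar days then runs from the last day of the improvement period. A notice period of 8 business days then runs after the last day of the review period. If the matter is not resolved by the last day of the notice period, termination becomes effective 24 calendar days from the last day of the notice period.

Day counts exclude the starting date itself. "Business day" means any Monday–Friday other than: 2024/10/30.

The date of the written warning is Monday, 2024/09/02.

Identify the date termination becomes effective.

2024/12/02

Adding 31 calendar days to 2024/09/02 gives 2024/10/03, which is the last day of the improvement period.
Adding 25 calendar days to 2024/10/03 gives 2024/10/28, which is the last day of the review period.
The last day of the notice period: counting 8 business days from Monday, 2024/10/28 (Oct 29, Oct 31, Nov 1, Nov 4, Nov 5, Nov 6, Nov 7, Nov 8, skipping weekends and the listed holiday on Oct 30) reaches Friday, 2024/11/08.
The date termination becomes effective: 2024/11/08 + 24 days = 2024/12/02.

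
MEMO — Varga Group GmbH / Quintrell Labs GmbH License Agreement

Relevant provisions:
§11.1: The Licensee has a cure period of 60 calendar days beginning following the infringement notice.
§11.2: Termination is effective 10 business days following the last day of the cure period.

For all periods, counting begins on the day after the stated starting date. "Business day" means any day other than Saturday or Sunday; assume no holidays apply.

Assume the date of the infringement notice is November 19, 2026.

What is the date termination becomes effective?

The last day of the cure period: November 19, 2026 + 60 days = January 18, 2027.
The date termination becomes effective: counting 10 business days from Monday, January 18, 2027 (Jan 19, Jan 20, Jan 21, Jan 22, Jan 25, Jan 26, Jan 27, Jan 28, Jan 29, Feb 1, skipping weekends) reaches Monday, February 1, 2027.

February 1, 2027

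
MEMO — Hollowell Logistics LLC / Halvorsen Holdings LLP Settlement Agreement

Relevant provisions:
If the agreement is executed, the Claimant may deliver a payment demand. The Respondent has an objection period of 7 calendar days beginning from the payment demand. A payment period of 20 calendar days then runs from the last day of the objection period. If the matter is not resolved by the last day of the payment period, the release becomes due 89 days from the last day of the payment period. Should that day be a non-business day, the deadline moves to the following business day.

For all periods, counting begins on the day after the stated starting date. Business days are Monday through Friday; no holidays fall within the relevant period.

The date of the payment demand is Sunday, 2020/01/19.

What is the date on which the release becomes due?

2020/05/14

Adding 7 calendar days to 2020/01/19 gives 2020/01/26, which is the last day of the objection period.
Adding 20 calendar days to 2020/01/26 gives 2020/02/15, which is the last day of the payment period.
The date on which the release becomes due: 2020/02/15 + 89 days = 2020/05/14. 2020/05/14 is a Thursday, so no roll-forward applies.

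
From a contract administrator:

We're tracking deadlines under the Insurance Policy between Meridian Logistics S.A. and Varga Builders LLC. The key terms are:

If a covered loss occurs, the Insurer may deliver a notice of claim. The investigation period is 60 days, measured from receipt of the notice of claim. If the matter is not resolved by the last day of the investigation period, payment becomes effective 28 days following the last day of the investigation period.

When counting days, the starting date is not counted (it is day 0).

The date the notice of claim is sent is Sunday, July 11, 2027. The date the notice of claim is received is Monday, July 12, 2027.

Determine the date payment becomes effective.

October 8, 2027

The last day of the investigation period: July 12, 2027 + 60 days = September 10, 2027.
The date payment becomes effective: 28 calendar days after September 10, 2027 is October 8, 2027.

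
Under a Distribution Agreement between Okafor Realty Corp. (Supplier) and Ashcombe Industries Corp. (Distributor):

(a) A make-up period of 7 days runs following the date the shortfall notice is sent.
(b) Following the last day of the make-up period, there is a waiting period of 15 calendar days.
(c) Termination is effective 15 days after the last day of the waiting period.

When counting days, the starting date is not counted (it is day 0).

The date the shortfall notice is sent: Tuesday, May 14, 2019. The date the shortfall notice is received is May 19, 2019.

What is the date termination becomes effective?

Jun 20, 2019

Adding 7 calendar days to May 14, 2019 gives May 21, 2019, which is the last day of the make-up period.
Adding 15 calendar days to May 21, 2019 gives Jun 5, 2019, which is the last day of the waiting period.
The date termination becomes effective: 15 calendar days after Jun 5, 2019 is Jun 20, 2019.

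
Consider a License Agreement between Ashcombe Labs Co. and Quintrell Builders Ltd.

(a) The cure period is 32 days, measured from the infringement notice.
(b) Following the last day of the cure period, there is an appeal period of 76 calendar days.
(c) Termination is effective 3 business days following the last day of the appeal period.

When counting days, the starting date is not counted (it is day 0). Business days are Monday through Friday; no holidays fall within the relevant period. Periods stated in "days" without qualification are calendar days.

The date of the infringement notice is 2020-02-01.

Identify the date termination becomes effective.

Adding 32 calendar days to 2020-02-01 gives 2020-03-04, which is the last day of the cure period.
The last day of the appeal period: 2020-03-04 + 76 days = 2020-05-19.
From Tuesday, 2020-05-19, 3 business days (May 20, May 21, May 22, skipping weekends) brings us to Friday, 2020-05-22, which is the date termination becomes effective.

2020-05-22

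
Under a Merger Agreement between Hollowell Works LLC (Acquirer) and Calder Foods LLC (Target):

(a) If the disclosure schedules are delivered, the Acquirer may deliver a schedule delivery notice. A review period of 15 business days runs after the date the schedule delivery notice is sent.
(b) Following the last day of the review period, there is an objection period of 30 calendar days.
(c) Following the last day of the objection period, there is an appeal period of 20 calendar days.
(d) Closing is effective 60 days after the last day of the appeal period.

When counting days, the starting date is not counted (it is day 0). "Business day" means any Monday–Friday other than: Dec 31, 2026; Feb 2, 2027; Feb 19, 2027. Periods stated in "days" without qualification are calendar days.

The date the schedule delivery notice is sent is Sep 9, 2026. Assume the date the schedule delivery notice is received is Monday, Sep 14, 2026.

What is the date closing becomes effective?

Jan 18, 2027

From Wednesday, Sep 9, 2026, 15 business days (Sep 10, Sep 11, Sep 14, Sep 15, …, Sep 28, Sep 29, Sep 30, skipping weekends) brings us to Wednesday, Sep 30, 2026, which is the last day of the review period.
The last day of the objection period: Sep 30, 2026 + 30 days = Oct 30, 2026.
The last day of the appeal period: 20 calendar days after Oct 30, 2026 is Nov 19, 2026.
The date closing becomes effective: Nov 19, 2026 + 60 days = Jan 18, 2027.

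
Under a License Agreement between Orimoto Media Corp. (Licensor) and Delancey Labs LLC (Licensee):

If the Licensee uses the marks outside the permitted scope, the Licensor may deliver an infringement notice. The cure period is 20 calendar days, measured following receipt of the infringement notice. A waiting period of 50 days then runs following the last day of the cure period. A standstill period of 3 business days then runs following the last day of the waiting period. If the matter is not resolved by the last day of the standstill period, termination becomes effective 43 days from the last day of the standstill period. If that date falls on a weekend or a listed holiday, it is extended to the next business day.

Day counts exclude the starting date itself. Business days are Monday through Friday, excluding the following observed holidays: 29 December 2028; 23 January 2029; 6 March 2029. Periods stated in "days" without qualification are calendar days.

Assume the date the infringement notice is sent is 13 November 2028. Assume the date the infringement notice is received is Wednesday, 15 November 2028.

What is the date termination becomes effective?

13 March 2029

Adding 20 calendar days to 15 November 2028 gives 5 December 2028, which is the last day of the cure period.
The last day of the waiting period: 50 calendar days after 5 December 2028 is 24 January 2029.
The last day of the standstill period: counting 3 business days from Wednesday, 24 January 2029 (Jan 25, Jan 26, Jan 29, skipping weekends) reaches Monday, 29 January 2029.
The date termination becomes effective: 43 calendar days after 29 January 2029 is 13 March 2029. 13 March 2029 is a Tuesday and is not a listed holiday, so no roll-forward applies.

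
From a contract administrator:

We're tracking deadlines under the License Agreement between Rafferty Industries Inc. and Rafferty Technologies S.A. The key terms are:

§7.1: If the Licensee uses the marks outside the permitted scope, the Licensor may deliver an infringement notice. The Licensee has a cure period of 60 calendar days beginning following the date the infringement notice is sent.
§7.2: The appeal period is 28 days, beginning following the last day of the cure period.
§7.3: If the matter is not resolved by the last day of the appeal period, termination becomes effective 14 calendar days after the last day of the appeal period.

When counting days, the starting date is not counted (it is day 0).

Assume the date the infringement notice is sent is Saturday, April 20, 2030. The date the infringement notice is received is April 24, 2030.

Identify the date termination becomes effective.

The last day of the cure period: April 20, 2030 + 60 days = June 19, 2030.
Adding 28 calendar days to June 19, 2030 gives July 17, 2030, which is the last day of the appeal period.
The date termination becomes effective: 14 calendar days after July 17, 2030 is July 31, 2030.

July 31, 2030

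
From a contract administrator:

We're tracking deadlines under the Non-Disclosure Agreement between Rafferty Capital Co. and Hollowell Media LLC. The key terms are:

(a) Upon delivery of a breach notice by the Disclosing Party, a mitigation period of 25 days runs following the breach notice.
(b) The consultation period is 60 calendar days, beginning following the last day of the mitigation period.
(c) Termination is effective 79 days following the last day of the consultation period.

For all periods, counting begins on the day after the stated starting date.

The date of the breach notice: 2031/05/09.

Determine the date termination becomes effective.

Adding 25 calendar days to 2031/05/09 gives 2031/06/03, which is the last day of the mitigation period.
The last day of the consultation period: 2031/06/03 + 60 days = 2031/08/02.
The date termination becomes effective: 79 calendar days after 2031/08/02 is 2031/10/20.

2031/10/20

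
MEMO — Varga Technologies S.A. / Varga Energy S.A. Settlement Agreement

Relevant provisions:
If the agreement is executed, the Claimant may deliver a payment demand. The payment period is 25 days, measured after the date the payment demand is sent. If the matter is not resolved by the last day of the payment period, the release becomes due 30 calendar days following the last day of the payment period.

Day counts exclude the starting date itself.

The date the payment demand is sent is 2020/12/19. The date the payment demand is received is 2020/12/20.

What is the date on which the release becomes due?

The last day of the payment period: 2020/12/19 + 25 days = 2021/01/13.
Adding 30 calendar days to 2021/01/13 gives 2021/02/12, which is the date on which the release becomes due.

2021/02/12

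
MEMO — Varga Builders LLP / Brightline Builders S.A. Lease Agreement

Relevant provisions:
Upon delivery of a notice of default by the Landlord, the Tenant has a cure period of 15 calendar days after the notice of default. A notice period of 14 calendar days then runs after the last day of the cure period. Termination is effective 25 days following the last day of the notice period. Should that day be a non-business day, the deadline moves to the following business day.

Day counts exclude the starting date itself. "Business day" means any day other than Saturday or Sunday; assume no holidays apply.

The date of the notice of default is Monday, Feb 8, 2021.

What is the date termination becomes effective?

The last day of the cure period: 15 calendar days after Feb 8, 2021 is Feb 23, 2021.
Adding 14 calendar days to Feb 23, 2021 gives Mar 9, 2021, which is the last day of the notice period.
Adding 25 calendar days to Mar 9, 2021 gives Apr 3, 2021, which is the date termination becomes effective. That falls on a Saturday, so it rolls to the next business day, Monday, Apr 5, 2021.

Apr 5, 2021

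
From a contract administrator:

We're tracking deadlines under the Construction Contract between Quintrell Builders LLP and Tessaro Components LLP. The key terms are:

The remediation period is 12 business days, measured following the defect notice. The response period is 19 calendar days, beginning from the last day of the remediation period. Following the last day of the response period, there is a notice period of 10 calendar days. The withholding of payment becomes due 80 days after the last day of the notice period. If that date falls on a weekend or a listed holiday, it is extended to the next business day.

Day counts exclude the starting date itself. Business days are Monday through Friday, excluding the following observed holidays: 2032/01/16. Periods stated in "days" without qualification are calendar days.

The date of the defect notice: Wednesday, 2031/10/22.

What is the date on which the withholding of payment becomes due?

From Wednesday, 2031/10/22, 12 business days (Oct 23, Oct 24, Oct 27, Oct 28, …, Nov 5, Nov 6, Nov 7, skipping weekends) brings us to Friday, 2031/11/07, which is the last day of the remediation period.
Adding 19 calendar days to 2031/11/07 gives 2031/11/26, which is the last day of the response period.
Adding 10 calendar days to 2031/11/26 gives 2031/12/06, which is the last day of the notice period.
The date on which the withholding of payment becomes due: 2031/12/06 + 80 days = 2032/02/24. 2032/02/24 is a Tuesday and is not a listed holiday, so no roll-forward applies.

2032/02/24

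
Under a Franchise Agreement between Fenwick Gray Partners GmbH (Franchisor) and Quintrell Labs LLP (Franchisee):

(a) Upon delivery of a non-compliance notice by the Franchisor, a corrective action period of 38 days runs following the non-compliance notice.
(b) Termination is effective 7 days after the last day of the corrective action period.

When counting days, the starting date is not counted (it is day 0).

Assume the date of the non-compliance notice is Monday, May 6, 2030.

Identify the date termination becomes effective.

The last day of the corrective action period: 38 calendar days after May 6, 2030 is June 13, 2030.
The date termination becomes effective: June 13, 2030 + 7 days = June 20, 2030.

June 20, 2030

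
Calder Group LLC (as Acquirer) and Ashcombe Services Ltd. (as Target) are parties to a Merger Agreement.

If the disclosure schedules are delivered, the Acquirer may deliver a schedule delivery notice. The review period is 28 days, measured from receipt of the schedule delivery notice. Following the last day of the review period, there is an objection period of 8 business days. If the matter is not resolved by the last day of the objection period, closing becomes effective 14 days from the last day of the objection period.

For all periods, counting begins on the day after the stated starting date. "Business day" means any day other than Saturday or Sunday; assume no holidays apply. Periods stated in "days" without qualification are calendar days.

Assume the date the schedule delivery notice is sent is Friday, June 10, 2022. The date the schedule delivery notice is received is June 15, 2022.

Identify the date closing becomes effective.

Adding 28 calendar days to June 15, 2022 gives July 13, 2022, which is the last day of the review period.
The last day of the objection period: 8 business days after Wednesday, July 13, 2022, skipping weekends — Jul 14, Jul 15, Jul 18, Jul 19, Jul 20, Jul 21, Jul 22, Jul 25 — lands on Monday, July 25, 2022.
Adding 14 calendar days to July 25, 2022 gives August 8, 2022, which is the date closing becomes effective.

August 8, 2022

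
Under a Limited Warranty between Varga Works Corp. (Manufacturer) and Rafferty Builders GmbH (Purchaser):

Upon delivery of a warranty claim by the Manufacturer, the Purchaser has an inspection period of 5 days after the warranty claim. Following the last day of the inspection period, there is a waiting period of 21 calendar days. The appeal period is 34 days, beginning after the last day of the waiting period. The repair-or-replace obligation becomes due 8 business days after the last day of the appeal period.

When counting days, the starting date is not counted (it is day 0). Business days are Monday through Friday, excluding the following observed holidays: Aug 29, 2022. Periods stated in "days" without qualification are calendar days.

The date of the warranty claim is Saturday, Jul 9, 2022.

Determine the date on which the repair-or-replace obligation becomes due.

Sep 19, 2022

The last day of the inspection period: Jul 9, 2022 + 5 days = Jul 14, 2022.
The last day of the waiting period: 21 calendar days after Jul 14, 2022 is Aug 4, 2022.
Adding 34 calendar days to Aug 4, 2022 gives Sep 7, 2022, which is the last day of the appeal period.
From Wednesday, Sep 7, 2022, 8 business days (Sep 8, Sep 9, Sep 12, Sep 13, Sep 14, Sep 15, Sep 16, Sep 19, skipping weekends) brings us to Monday, Sep 19, 2022, which is the date on which the repair-or-replace obligation becomes due.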